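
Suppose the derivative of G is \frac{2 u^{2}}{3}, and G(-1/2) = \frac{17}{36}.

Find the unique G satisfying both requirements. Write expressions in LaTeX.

Whatever form G(u) takes, its d/du must return the stated G'(u).
A general antiderivative is \frac{2 u^{3}}{9} + C.
The condition gives C = \frac{17}{36} - (- \frac{1}{36}) = \frac{1}{2}.
So G(u) = \frac{2 u^{3}}{9} + \frac{1}{2}.
Check: d/du[\frac{2 u^{3}}{9} + \frac{1}{2}] = \frac{2 u^{2}}{3} = G'(u).

G(u) = \frac{2 u^{3}}{9} + \frac{1}{2}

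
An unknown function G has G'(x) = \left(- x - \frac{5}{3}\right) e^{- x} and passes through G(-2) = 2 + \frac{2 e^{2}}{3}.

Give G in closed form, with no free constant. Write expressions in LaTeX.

G(x) = \frac{\left(3 x + 6 e^{x} + 8\right) e^{- x}}{3}

G'(x) has the shape u'v + uv' for u = x + \frac{8}{3} and v = e^{- x} — it is the derivative of the product u*v.
A general antiderivative is \frac{\left(3 x + 8\right) e^{- x}}{3} + C.
The condition gives C = 2 + \frac{2 e^{2}}{3} - (\frac{2 e^{2}}{3}) = 2.
So G(x) = \frac{\left(3 x + 6 e^{x} + 8\right) e^{- x}}{3}.
Check: d/dx[\frac{\left(3 x + 6 e^{x} + 8\right) e^{- x}}{3}] = \frac{\left(- 3 x - 5\right) e^{- x}}{3}, which equals G'(x).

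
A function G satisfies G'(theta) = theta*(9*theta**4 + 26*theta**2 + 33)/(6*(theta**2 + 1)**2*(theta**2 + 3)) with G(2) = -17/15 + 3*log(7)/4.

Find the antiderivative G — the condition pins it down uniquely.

G(theta) = 3*log(theta**2 + 3)/4 - 1 - 2/(3*(theta**2 + 1))

Recover the given G'(theta) by differentiating a candidate G(theta); any mismatch rules it out.
A general antiderivative is 3*log(theta**2 + 3)/4 - 2/(3*(theta**2 + 1)) + C.
The condition gives C = -17/15 + 3*log(7)/4 - (-2/15 + 3*log(7)/4) = -1.
So G(theta) = 3*log(theta**2 + 3)/4 - 1 - 2/(3*(theta**2 + 1)).
Check: d/dtheta[3*log(theta**2 + 3)/4 - 1 - 2/(3*(theta**2 + 1))] = (9*theta**5 + 26*theta**3 + 33*theta)/(6*theta**6 + 30*theta**4 + 42*theta**2 + 18), which equals G'(theta).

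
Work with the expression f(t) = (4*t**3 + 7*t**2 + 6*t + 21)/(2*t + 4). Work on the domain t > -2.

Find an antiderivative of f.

An antiderivative is F(t) = 2*t**3/3 - t**2/4 + 4*t + 5*log(t + 2)/2.

Differentiate the proposed F(t) back; it has to land on f(t) exactly.
Check: d/dt[2*t**3/3 - t**2/4 + 4*t + 5*log(t + 2)/2] = (4*t**3 + 7*t**2 + 6*t + 21)/(2*t + 4) = f(t).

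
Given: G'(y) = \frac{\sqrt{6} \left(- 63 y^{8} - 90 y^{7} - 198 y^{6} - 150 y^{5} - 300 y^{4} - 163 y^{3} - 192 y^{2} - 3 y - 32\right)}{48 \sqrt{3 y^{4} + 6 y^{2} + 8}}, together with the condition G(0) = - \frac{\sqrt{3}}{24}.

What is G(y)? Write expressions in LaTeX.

G'(y) has the shape u'v + uv' for u = \frac{\sqrt{\frac{y^{4}}{2} + y^{2} + \frac{4}{3}}}{4} and v = - \frac{3 y^{5}}{2} - \frac{5 y^{4}}{2} - 3 y^{3} - 2 y - \frac{1}{4} — it is the derivative of the product u*v.
A general antiderivative is \frac{\sqrt{\frac{y^{4}}{2} + y^{2} + \frac{4}{3}} \left(- \frac{3 y^{5}}{2} - \frac{5 y^{4}}{2} - 3 y^{3} - 2 y - \frac{1}{4}\right)}{4} + C.
The condition gives C = - \frac{\sqrt{3}}{24} - (- \frac{\sqrt{3}}{24}) = 0.
So G(y) = \frac{\sqrt{\frac{y^{4}}{2} + y^{2} + \frac{4}{3}} \left(- \frac{3 y^{5}}{2} - \frac{5 y^{4}}{2} - 3 y^{3} - 2 y - \frac{1}{4}\right)}{4}.
Check: d/dy[\frac{\sqrt{\frac{y^{4}}{2} + y^{2} + \frac{4}{3}} \left(- \frac{3 y^{5}}{2} - \frac{5 y^{4}}{2} - 3 y^{3} - 2 y - \frac{1}{4}\right)}{4}] = \frac{\sqrt{6} \left(- 63 y^{8} - 90 y^{7} - 198 y^{6} - 150 y^{5} - 300 y^{4} - 163 y^{3} - 192 y^{2} - 3 y - 32\right)}{48 \sqrt{3 y^{4} + 6 y^{2} + 8}} = G'(y).

G(y) = \frac{\sqrt{\frac{y^{4}}{2} + y^{2} + \frac{4}{3}} \left(- \frac{3 y^{5}}{2} - \frac{5 y^{4}}{2} - 3 y^{3} - 2 y - \frac{1}{4}\right)}{4}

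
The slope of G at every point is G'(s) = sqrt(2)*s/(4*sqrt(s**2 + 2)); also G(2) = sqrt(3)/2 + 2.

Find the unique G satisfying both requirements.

G(s) = (sqrt(2)*sqrt(s**2 + 2) + 8)/4

G'(s) matches the chain-rule pattern g'(h)*h' with inner function h(s) = s**2/2 + 1; substituting u = h(s) collapses the integral.
A general antiderivative is sqrt(s**2/2 + 1)/2 + C.
The condition gives C = sqrt(3)/2 + 2 - (sqrt(3)/2) = 2.
So G(s) = (sqrt(2)*sqrt(s**2 + 2) + 8)/4.
Check: d/ds[(sqrt(2)*sqrt(s**2 + 2) + 8)/4] = sqrt(2)*s/(4*sqrt(s**2 + 2)) = G'(s).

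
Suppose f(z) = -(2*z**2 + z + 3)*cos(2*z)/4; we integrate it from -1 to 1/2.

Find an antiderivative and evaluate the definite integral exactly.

Any candidate F(z) must reproduce f(z) exactly when differentiated.
F(z) = -z**2*sin(2*z)/4 - z*sin(2*z)/8 - z*cos(2*z)/4 - sin(2*z)/4 - cos(2*z)/16 is an antiderivative of f.
Check: d/dz[-z**2*sin(2*z)/4 - z*sin(2*z)/8 - z*cos(2*z)/4 - sin(2*z)/4 - cos(2*z)/16] = -z**2*cos(2*z)/2 - z*cos(2*z)/4 - 3*cos(2*z)/4, which equals f(z).
F(1/2) = -3*sin(1)/8 - 3*cos(1)/16; F(-1) = 3*cos(2)/16 + 3*sin(2)/8.
Integral = F(1/2) - F(-1) = -3*sin(2)/8 - 3*sin(1)/8 - 3*cos(1)/16 - 3*cos(2)/16.

Antiderivative: F(z) = -z**2*sin(2*z)/4 - z*sin(2*z)/8 - z*cos(2*z)/4 - sin(2*z)/4 - cos(2*z)/16; value = -3*sin(2)/8 - 3*sin(1)/8 - 3*cos(1)/16 - 3*cos(2)/16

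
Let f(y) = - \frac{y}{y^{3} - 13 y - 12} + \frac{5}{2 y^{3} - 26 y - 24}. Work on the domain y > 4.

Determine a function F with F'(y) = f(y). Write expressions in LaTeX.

An antiderivative is F(y) = - \frac{3 \log{\left(y - 4 \right)}}{70} - \frac{7 \log{\left(y + 1 \right)}}{20} + \frac{11 \log{\left(y + 3 \right)}}{28}.

The denominator factors as 2 \left(y - 4\right) \left(y + 1\right) \left(y + 3\right); partial fractions split f into directly integrable pieces: \frac{11}{28 \left(y + 3\right)} - \frac{7}{20 \left(y + 1\right)} - \frac{3}{70 \left(y - 4\right)}.
Check: d/dy[- \frac{3 \log{\left(y - 4 \right)}}{70} - \frac{7 \log{\left(y + 1 \right)}}{20} + \frac{11 \log{\left(y + 3 \right)}}{28}] = \frac{5 - 2 y}{2 y^{3} - 26 y - 24}, which equals f(y).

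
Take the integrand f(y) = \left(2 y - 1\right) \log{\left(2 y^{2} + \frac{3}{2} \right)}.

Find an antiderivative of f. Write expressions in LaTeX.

An antiderivative is F(y) = \frac{- 4 y^{2} + 4 y \left(y - 1\right) \log{\left(2 y^{2} + \frac{3}{2} \right)} + 8 y + 3 \log{\left(y^{2} + \frac{3}{4} \right)} - 4 \sqrt{3} \operatorname{atan}{\left(\frac{2 \sqrt{3} y}{3} \right)}}{4}.

Any candidate F(y) must reproduce f(y) exactly when differentiated.
Check: d/dy[\frac{- 4 y^{2} + 4 y \left(y - 1\right) \log{\left(2 y^{2} + \frac{3}{2} \right)} + 8 y + 3 \log{\left(y^{2} + \frac{3}{4} \right)} - 4 \sqrt{3} \operatorname{atan}{\left(\frac{2 \sqrt{3} y}{3} \right)}}{4}] = 2 y \log{\left(2 y^{2} + \frac{3}{2} \right)} - \log{\left(2 y^{2} + \frac{3}{2} \right)}, which equals f(y).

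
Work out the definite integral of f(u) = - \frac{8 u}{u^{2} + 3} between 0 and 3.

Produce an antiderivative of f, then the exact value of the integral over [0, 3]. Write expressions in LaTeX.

Antiderivative: F(u) = - 4 \log{\left(u^{2} + 3 \right)}; value = - 4 \log{\left(6 \right)} + 4 \log{\left(\frac{3}{2} \right)}

The substitution w = \frac{u^{2}}{2} + \frac{3}{2} works: f is exactly (dF/dw)*(dw/du) for that inner function.
F(u) = - 4 \log{\left(u^{2} + 3 \right)} is an antiderivative of f.
Check: d/du[- 4 \log{\left(u^{2} + 3 \right)}] = - \frac{8 u}{u^{2} + 3} = f(u).
F(3) = - 4 \log{\left(12 \right)}; F(0) = - 4 \log{\left(3 \right)}.
Integral = F(3) - F(0) = - 4 \log{\left(6 \right)} + 4 \log{\left(\frac{3}{2} \right)}.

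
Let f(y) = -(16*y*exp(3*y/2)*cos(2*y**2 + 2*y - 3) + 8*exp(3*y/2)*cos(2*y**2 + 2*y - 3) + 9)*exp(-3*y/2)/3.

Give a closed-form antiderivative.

An antiderivative is F(y) = 2*(-2*exp(3*y/2)*sin(2*y**2 + 2*y - 3) + 3)*exp(-3*y/2)/3.

Any candidate F(y) must reproduce f(y) exactly when differentiated.
Check: d/dy[2*(-2*exp(3*y/2)*sin(2*y**2 + 2*y - 3) + 3)*exp(-3*y/2)/3] = (-16*y*exp(3*y/2)*cos(2*y**2 + 2*y - 3) - 8*exp(3*y/2)*cos(2*y**2 + 2*y - 3) - 9)*exp(-3*y/2)/3, which equals f(y).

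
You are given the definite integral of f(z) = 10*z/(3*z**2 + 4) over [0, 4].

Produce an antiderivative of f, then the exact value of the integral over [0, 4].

Antiderivative: F(z) = 5*log(z**2 + 4/3)/3; value = -5*log(4/3)/3 + 5*log(52/3)/3

The substitution u = z**2 + 4/3 works: f is exactly (dF/du)*(du/dz) for that inner function.
F(z) = 5*log(z**2 + 4/3)/3 is an antiderivative of f.
Check: d/dz[5*log(z**2 + 4/3)/3] = 10*z/(3*z**2 + 4) = f(z).
F(4) = 5*log(52/3)/3; F(0) = 5*log(4/3)/3.
Integral = F(4) - F(0) = -5*log(4/3)/3 + 5*log(52/3)/3.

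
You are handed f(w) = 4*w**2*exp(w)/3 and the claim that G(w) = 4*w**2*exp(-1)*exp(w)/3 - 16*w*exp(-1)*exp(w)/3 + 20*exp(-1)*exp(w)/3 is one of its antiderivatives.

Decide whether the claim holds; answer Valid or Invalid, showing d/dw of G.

d/dw[G] = (4*w**2*exp(w) - 8*w*exp(w) + 4*exp(w))*exp(-1)/3
d/dw[G] - f(w) = -4*w**2*exp(w)/3 + 4*w**2*exp(-1)*exp(w)/3 - 8*w*exp(-1)*exp(w)/3 + 4*exp(-1)*exp(w)/3 != 0.

Invalid: d/dw[G] - f = -4*w**2*exp(w)/3 + 4*w**2*exp(-1)*exp(w)/3 - 8*w*exp(-1)*exp(w)/3 + 4*exp(-1)*exp(w)/3, which is not 0.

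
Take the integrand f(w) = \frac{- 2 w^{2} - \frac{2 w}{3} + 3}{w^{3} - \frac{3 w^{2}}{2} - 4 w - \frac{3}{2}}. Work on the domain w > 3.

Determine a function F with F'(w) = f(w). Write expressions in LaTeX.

An antiderivative is F(w) = \frac{- 51 \log{\left(w - 3 \right)} - 68 \log{\left(w + \frac{1}{2} \right)} + 35 \log{\left(w + 1 \right)}}{42}.

Factor the denominator (3 \left(w - 3\right) \left(w + 1\right) \left(2 w + 1\right)) and decompose: f = - \frac{68}{21 \left(2 w + 1\right)} + \frac{5}{6 \left(w + 1\right)} - \frac{17}{14 \left(w - 3\right)}; each piece integrates to a log, atan, or power term.
Check: d/dw[\frac{- 51 \log{\left(w - 3 \right)} - 68 \log{\left(w + \frac{1}{2} \right)} + 35 \log{\left(w + 1 \right)}}{42}] = \frac{- 12 w^{2} - 4 w + 18}{6 w^{3} - 9 w^{2} - 24 w - 9}, which equals f(w).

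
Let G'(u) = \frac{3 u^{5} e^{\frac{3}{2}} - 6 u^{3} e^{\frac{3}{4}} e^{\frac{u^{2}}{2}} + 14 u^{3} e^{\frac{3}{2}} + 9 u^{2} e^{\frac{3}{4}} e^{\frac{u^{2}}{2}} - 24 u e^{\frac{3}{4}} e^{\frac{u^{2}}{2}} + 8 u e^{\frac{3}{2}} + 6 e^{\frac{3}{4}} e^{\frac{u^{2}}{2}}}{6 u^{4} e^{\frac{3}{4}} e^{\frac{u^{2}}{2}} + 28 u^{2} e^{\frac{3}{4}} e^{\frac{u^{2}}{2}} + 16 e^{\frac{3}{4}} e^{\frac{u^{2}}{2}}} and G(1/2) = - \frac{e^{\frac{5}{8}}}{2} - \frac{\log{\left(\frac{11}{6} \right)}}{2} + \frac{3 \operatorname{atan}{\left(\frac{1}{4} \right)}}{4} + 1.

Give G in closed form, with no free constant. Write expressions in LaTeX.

A candidate passes only if d/du[G] lands on the given G'(u) exactly.
A general antiderivative is - \frac{e^{\frac{3}{4} - \frac{u^{2}}{2}}}{2} - \frac{\log{\left(2 u^{2} + \frac{4}{3} \right)}}{2} + \frac{3 \operatorname{atan}{\left(\frac{u}{2} \right)}}{4} + C.
The condition gives C = - \frac{e^{\frac{5}{8}}}{2} - \frac{\log{\left(\frac{11}{6} \right)}}{2} + \frac{3 \operatorname{atan}{\left(\frac{1}{4} \right)}}{4} + 1 - (- \frac{e^{\frac{5}{8}}}{2} - \frac{\log{\left(\frac{11}{6} \right)}}{2} + \frac{3 \operatorname{atan}{\left(\frac{1}{4} \right)}}{4}) = 1.
So G(u) = \frac{- 2 e^{\frac{3}{4} - \frac{u^{2}}{2}} - 2 \log{\left(2 u^{2} + \frac{4}{3} \right)} + 3 \operatorname{atan}{\left(\frac{u}{2} \right)} + 4}{4}.
Check: d/du[\frac{- 2 e^{\frac{3}{4} - \frac{u^{2}}{2}} - 2 \log{\left(2 u^{2} + \frac{4}{3} \right)} + 3 \operatorname{atan}{\left(\frac{u}{2} \right)} + 4}{4}] = \frac{3 u^{5} - \frac{6 u^{3} e^{\frac{u^{2}}{2}}}{e^{\frac{3}{4}}} + 14 u^{3} + \frac{9 u^{2} e^{\frac{u^{2}}{2}}}{e^{\frac{3}{4}}} - \frac{24 u e^{\frac{u^{2}}{2}}}{e^{\frac{3}{4}}} + 8 u + \frac{6 e^{\frac{u^{2}}{2}}}{e^{\frac{3}{4}}}}{\frac{6 u^{4} e^{\frac{u^{2}}{2}}}{e^{\frac{3}{4}}} + \frac{28 u^{2} e^{\frac{u^{2}}{2}}}{e^{\frac{3}{4}}} + \frac{16 e^{\frac{u^{2}}{2}}}{e^{\frac{3}{4}}}}, which equals G'(u).

G(u) = \frac{- 2 e^{\frac{3}{4} - \frac{u^{2}}{2}} - 2 \log{\left(2 u^{2} + \frac{4}{3} \right)} + 3 \operatorname{atan}{\left(\frac{u}{2} \right)} + 4}{4}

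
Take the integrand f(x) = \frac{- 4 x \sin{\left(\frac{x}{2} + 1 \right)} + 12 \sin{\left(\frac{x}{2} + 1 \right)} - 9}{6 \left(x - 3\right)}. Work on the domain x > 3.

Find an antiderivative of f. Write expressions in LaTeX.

Any candidate F(x) must reproduce f(x) exactly when differentiated.
Check: d/dx[\frac{- 9 \log{\left(2 x - 6 \right)} + 8 \cos{\left(\frac{x}{2} + 1 \right)}}{6}] = \frac{- 4 x \sin{\left(\frac{x}{2} + 1 \right)} + 12 \sin{\left(\frac{x}{2} + 1 \right)} - 9}{6 x - 18}, which equals f(x).

An antiderivative is F(x) = \frac{- 9 \log{\left(2 x - 6 \right)} + 8 \cos{\left(\frac{x}{2} + 1 \right)}}{6}.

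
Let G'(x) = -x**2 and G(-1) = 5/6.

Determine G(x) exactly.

Whatever form G(x) takes, its d/dx must return the stated G'(x).
A general antiderivative is -x**3/3 + C.
The condition gives C = 5/6 - (1/3) = 1/2.
So G(x) = -(2*x**3 - 3)/6.
Check: d/dx[-(2*x**3 - 3)/6] = -x**2 = G'(x).

G(x) = -(2*x**3 - 3)/6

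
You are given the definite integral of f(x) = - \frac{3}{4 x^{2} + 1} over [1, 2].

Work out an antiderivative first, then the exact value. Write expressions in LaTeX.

Antiderivative: F(x) = - \frac{3 \operatorname{atan}{\left(2 x \right)}}{2}; value = - \frac{3 \operatorname{atan}{\left(4 \right)}}{2} + \frac{3 \operatorname{atan}{\left(2 \right)}}{2}

Check any antiderivative F(x) by computing F'(x) and comparing it with f(x).
F(x) = - \frac{3 \operatorname{atan}{\left(2 x \right)}}{2} is an antiderivative of f.
Check: d/dx[- \frac{3 \operatorname{atan}{\left(2 x \right)}}{2}] = - \frac{3}{4 x^{2} + 1} = f(x).
F(2) = - \frac{3 \operatorname{atan}{\left(4 \right)}}{2}; F(1) = - \frac{3 \operatorname{atan}{\left(2 \right)}}{2}.
Integral = F(2) - F(1) = - \frac{3 \operatorname{atan}{\left(4 \right)}}{2} + \frac{3 \operatorname{atan}{\left(2 \right)}}{2}.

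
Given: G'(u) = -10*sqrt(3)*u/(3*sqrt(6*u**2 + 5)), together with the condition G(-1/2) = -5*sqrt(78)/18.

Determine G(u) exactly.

G(u) = -5*sqrt(3)*sqrt(6*u**2 + 5)/9

G'(u) matches the chain-rule pattern g'(h)*h' with inner function h(u) = 2*u**2 + 5/3; substituting w = h(u) collapses the integral.
A general antiderivative is -5*sqrt(2*u**2 + 5/3)/3 + C.
The condition gives C = -5*sqrt(78)/18 - (-5*sqrt(78)/18) = 0.
So G(u) = -5*sqrt(3)*sqrt(6*u**2 + 5)/9.
Check: d/du[-5*sqrt(3)*sqrt(6*u**2 + 5)/9] = -10*sqrt(3)*u/(3*sqrt(6*u**2 + 5)) = G'(u).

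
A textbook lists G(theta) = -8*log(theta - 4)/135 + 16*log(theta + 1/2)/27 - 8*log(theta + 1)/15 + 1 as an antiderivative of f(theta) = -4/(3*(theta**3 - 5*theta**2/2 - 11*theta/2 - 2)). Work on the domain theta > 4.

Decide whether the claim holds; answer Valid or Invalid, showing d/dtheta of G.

Valid - differentiating G returns exactly f.

d/dtheta[G] = -8/(6*theta**3 - 15*theta**2 - 33*theta - 12)
This equals f(theta) exactly, so the claim holds.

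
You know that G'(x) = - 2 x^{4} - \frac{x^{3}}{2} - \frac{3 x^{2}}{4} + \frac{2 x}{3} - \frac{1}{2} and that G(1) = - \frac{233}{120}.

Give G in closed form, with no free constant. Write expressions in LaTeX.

G(x) = - \frac{2 x^{5}}{5} - \frac{x^{4}}{8} - \frac{x^{3}}{4} + \frac{x^{2}}{3} - \frac{x}{2} - 1

The integrand splits into summands that can be handled one at a time.
A general antiderivative is - \frac{2 x^{5}}{5} - \frac{x^{4}}{8} - \frac{x^{3}}{4} + \frac{x^{2}}{3} - \frac{x}{2} + C.
The condition gives C = - \frac{233}{120} - (- \frac{113}{120}) = -1.
So G(x) = - \frac{2 x^{5}}{5} - \frac{x^{4}}{8} - \frac{x^{3}}{4} + \frac{x^{2}}{3} - \frac{x}{2} - 1.
Check: d/dx[- \frac{2 x^{5}}{5} - \frac{x^{4}}{8} - \frac{x^{3}}{4} + \frac{x^{2}}{3} - \frac{x}{2} - 1] = - 2 x^{4} - \frac{x^{3}}{2} - \frac{3 x^{2}}{4} + \frac{2 x}{3} - \frac{1}{2} = G'(x).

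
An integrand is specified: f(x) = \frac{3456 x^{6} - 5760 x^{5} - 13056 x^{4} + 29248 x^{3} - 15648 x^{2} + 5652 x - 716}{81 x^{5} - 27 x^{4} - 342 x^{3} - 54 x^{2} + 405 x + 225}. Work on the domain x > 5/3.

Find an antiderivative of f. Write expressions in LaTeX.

Recognize the product-rule pattern: f = u'v + uv' with u = - \frac{4}{3 \left(x + 1\right)^{2}}, v = - 4 \left(- 2 x^{2} + \frac{2 x}{3} - \frac{1}{3}\right)^{2} - \frac{1}{3 x - 5}, so integration by parts undoes it.
Check: d/dx[\frac{1728 x^{5} - 4032 x^{4} + 2688 x^{3} - 1472 x^{2} + 368 x - 44}{81 x^{3} + 27 x^{2} - 189 x - 135}] = \frac{3456 x^{6} - 5760 x^{5} - 13056 x^{4} + 29248 x^{3} - 15648 x^{2} + 5652 x - 716}{81 x^{5} - 27 x^{4} - 342 x^{3} - 54 x^{2} + 405 x + 225} = f(x).

An antiderivative is F(x) = \frac{1728 x^{5} - 4032 x^{4} + 2688 x^{3} - 1472 x^{2} + 368 x - 44}{81 x^{3} + 27 x^{2} - 189 x - 135}.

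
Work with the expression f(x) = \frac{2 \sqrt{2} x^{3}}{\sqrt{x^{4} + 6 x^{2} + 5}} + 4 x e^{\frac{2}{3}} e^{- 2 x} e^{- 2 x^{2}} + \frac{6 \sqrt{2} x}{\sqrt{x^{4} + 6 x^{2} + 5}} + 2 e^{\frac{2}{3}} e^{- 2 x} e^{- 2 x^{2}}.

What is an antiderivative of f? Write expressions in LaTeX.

Integrate term by term and add the pieces.
Check: d/dx[\sqrt{2} \sqrt{x^{4} + 6 x^{2} + 5} - e^{\frac{2}{3}} e^{- 2 x} e^{- 2 x^{2}}] = \frac{\left(2 \sqrt{2} x^{3} e^{2 x} e^{2 x^{2}} + 4 x \sqrt{x^{4} + 6 x^{2} + 5} e^{\frac{2}{3}} + 6 \sqrt{2} x e^{2 x} e^{2 x^{2}} + 2 \sqrt{x^{4} + 6 x^{2} + 5} e^{\frac{2}{3}}\right) e^{- 2 x} e^{- 2 x^{2}}}{\sqrt{x^{4} + 6 x^{2} + 5}}, which equals f(x).

An antiderivative is F(x) = \sqrt{2} \sqrt{x^{4} + 6 x^{2} + 5} - e^{\frac{2}{3}} e^{- 2 x} e^{- 2 x^{2}}.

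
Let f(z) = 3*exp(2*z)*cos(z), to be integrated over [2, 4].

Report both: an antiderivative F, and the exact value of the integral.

For F(z) to be correct the identity F'(z) - f(z) = 0 must hold.
F(z) = 3*exp(2*z)*sin(z)/5 + 6*exp(2*z)*cos(z)/5 is an antiderivative of f.
Check: d/dz[3*exp(2*z)*sin(z)/5 + 6*exp(2*z)*cos(z)/5] = 3*exp(2*z)*cos(z) = f(z).
F(4) = 6*exp(8)*cos(4)/5 + 3*exp(8)*sin(4)/5; F(2) = 6*exp(4)*cos(2)/5 + 3*exp(4)*sin(2)/5.
Integral = F(4) - F(2) = 6*exp(8)*cos(4)/5 + 3*exp(8)*sin(4)/5 - 3*exp(4)*sin(2)/5 - 6*exp(4)*cos(2)/5.

Antiderivative: F(z) = 3*exp(2*z)*sin(z)/5 + 6*exp(2*z)*cos(z)/5; value = 6*exp(8)*cos(4)/5 + 3*exp(8)*sin(4)/5 - 3*exp(4)*sin(2)/5 - 6*exp(4)*cos(2)/5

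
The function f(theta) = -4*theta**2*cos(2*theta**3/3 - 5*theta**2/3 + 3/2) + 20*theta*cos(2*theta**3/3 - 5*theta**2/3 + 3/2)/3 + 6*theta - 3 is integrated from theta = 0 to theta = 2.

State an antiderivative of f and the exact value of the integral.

Antiderivative: F(theta) = 3*theta**2 - 3*theta - 2*sin(2*theta**3/3 - 5*theta**2/3 + 3/2); value = -2*sin(1/6) + 2*sin(3/2) + 6

Integrate term by term and add the pieces.
F(theta) = 3*theta**2 - 3*theta - 2*sin(2*theta**3/3 - 5*theta**2/3 + 3/2) is an antiderivative of f.
Check: d/dtheta[3*theta**2 - 3*theta - 2*sin(2*theta**3/3 - 5*theta**2/3 + 3/2)] = -4*theta**2*cos(2*theta**3/3 - 5*theta**2/3 + 3/2) + 20*theta*cos(2*theta**3/3 - 5*theta**2/3 + 3/2)/3 + 6*theta - 3 = f(theta).
F(2) = 6 - 2*sin(1/6); F(0) = -2*sin(3/2).
Integral = F(2) - F(0) = -2*sin(1/6) + 2*sin(3/2) + 6.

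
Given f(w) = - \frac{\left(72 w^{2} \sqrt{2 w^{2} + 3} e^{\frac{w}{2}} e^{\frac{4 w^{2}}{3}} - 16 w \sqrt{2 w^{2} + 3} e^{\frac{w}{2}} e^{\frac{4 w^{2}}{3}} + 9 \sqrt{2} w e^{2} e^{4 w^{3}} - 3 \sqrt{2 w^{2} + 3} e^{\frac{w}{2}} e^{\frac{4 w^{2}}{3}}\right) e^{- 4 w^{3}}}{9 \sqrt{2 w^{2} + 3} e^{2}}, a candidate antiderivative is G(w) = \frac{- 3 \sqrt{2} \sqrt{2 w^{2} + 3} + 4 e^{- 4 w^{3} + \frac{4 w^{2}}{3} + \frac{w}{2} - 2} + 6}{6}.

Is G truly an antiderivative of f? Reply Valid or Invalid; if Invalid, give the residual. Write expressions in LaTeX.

Valid. The derivative of G reproduces f.

d/dw[G] = \frac{\left(- 72 w^{2} \sqrt{2 w^{2} + 3} + 16 w \sqrt{2 w^{2} + 3} - 9 \sqrt{2} w e^{2} e^{- \frac{w}{2}} e^{- \frac{4 w^{2}}{3}} e^{4 w^{3}} + 3 \sqrt{2 w^{2} + 3}\right) e^{\frac{w}{2}} e^{\frac{4 w^{2}}{3}} e^{- 4 w^{3}}}{9 \sqrt{2 w^{2} + 3} e^{2}}
This equals f(w) exactly, so the claim holds.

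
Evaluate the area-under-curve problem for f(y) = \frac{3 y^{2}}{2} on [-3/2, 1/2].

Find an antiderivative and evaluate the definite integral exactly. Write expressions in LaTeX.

Antiderivative: F(y) = \frac{y^{3}}{2}; value = \frac{7}{4}

An antiderivative F(y) passes only if d/dy[F] lands on f(y) exactly.
F(y) = \frac{y^{3}}{2} is an antiderivative of f.
Check: d/dy[\frac{y^{3}}{2}] = \frac{3 y^{2}}{2} = f(y).
F(1/2) = \frac{1}{16}; F(-3/2) = - \frac{27}{16}.
Integral = F(1/2) - F(-3/2) = \frac{7}{4}.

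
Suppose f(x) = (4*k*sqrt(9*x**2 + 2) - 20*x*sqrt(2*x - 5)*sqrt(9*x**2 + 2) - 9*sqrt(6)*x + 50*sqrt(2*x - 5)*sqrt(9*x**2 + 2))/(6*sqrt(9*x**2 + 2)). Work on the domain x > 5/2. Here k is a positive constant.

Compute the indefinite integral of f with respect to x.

For F(x) to be correct the identity F'(x) - f(x) = 0 must hold.
Check: d/dx[2*k*x/3 - 4*x**2*sqrt(2*x - 5)/3 + 20*x*sqrt(2*x - 5)/3 - 25*sqrt(2*x - 5)/3 - sqrt(3*x**2/2 + 1/3)] = (4*k*sqrt(2*x - 5)*sqrt(9*x**2 + 2) - 40*x**2*sqrt(9*x**2 + 2) - 9*sqrt(6)*x*sqrt(2*x - 5) + 200*x*sqrt(9*x**2 + 2) - 250*sqrt(9*x**2 + 2))/(6*sqrt(2*x - 5)*sqrt(9*x**2 + 2)), which equals f(x).

F(x) = 2*k*x/3 - 4*x**2*sqrt(2*x - 5)/3 + 20*x*sqrt(2*x - 5)/3 - 25*sqrt(2*x - 5)/3 - sqrt(3*x**2/2 + 1/3) + C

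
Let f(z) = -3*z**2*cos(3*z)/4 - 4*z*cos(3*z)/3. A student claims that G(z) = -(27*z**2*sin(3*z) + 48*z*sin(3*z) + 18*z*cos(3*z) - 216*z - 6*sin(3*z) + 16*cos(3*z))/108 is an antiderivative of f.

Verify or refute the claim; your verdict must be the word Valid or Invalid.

Invalid: d/dz[G] - f = 2, which is not 0.

d/dz[G] = -3*z**2*cos(3*z)/4 - 4*z*cos(3*z)/3 + 2
d/dz[G] - f(z) = 2 != 0.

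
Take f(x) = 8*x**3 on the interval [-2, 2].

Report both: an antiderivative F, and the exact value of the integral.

Antiderivative: F(x) = 2*x**4; value = 0

Recover f(x) by differentiating a candidate F(x); any mismatch rules it out.
F(x) = 2*x**4 is an antiderivative of f.
Check: d/dx[2*x**4] = 8*x**3 = f(x).
F(2) = 32; F(-2) = 32.
Integral = F(2) - F(-2) = 0.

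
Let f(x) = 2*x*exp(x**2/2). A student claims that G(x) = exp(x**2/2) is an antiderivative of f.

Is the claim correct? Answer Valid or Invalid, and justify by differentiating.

Invalid: d/dx[G] - f = -x*exp(x**2/2), which is not 0.

d/dx[G] = x*exp(x**2/2)
d/dx[G] - f(x) = -x*exp(x**2/2) != 0.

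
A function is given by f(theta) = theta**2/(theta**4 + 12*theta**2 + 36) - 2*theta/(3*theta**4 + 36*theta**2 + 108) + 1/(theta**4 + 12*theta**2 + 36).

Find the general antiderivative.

F(theta) = (4 - 5*theta)/(12*theta**2 + 72) + 7*sqrt(6)*atan(sqrt(6)*theta/6)/72 + C

Integrate term by term and add the pieces.
Check: d/dtheta[(4 - 5*theta)/(12*theta**2 + 72) + 7*sqrt(6)*atan(sqrt(6)*theta/6)/72] = (3*theta**2 - 2*theta + 3)/(3*theta**4 + 36*theta**2 + 108), which equals f(theta).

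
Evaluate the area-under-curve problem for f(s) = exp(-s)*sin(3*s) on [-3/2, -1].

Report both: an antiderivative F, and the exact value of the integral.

Antiderivative: F(s) = -exp(-s)*sin(3*s)/10 - 3*exp(-s)*cos(3*s)/10; value = 3*exp(3/2)*cos(9/2)/10 + exp(1)*sin(3)/10 - exp(3/2)*sin(9/2)/10 - 3*exp(1)*cos(3)/10

Whatever form F(s) takes, F'(s) = f(s) is non-negotiable.
F(s) = -exp(-s)*sin(3*s)/10 - 3*exp(-s)*cos(3*s)/10 is an antiderivative of f.
Check: d/ds[-exp(-s)*sin(3*s)/10 - 3*exp(-s)*cos(3*s)/10] = exp(-s)*sin(3*s) = f(s).
F(-1) = exp(1)*sin(3)/10 - 3*exp(1)*cos(3)/10; F(-3/2) = exp(3/2)*sin(9/2)/10 - 3*exp(3/2)*cos(9/2)/10.
Integral = F(-1) - F(-3/2) = 3*exp(3/2)*cos(9/2)/10 + exp(1)*sin(3)/10 - exp(3/2)*sin(9/2)/10 - 3*exp(1)*cos(3)/10.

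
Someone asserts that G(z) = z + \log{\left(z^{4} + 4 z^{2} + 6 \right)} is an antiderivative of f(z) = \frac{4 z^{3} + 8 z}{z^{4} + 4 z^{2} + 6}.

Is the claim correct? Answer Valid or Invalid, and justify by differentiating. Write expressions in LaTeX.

d/dz[G] = \frac{z^{4} + 4 z^{3} + 4 z^{2} + 8 z + 6}{z^{4} + 4 z^{2} + 6}
d/dz[G] - f(z) = 1 != 0.

Invalid: d/dz[G] - f = 1, which is not 0.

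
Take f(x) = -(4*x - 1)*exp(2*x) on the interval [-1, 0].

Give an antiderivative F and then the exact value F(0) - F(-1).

Antiderivative: F(x) = (3 - 4*x)*exp(2*x)/2; value = 3/2 - 7*exp(-2)/2

f has the shape u'v + uv' for u = 3/2 - 2*x and v = exp(2*x) — it is the derivative of the product u*v.
F(x) = (3 - 4*x)*exp(2*x)/2 is an antiderivative of f.
Check: d/dx[(3 - 4*x)*exp(2*x)/2] = -4*x*exp(2*x) + exp(2*x), which equals f(x).
F(0) = 3/2; F(-1) = 7*exp(-2)/2.
Integral = F(0) - F(-1) = 3/2 - 7*exp(-2)/2.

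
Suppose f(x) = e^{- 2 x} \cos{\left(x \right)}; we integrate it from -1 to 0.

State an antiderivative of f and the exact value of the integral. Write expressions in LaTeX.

Antiderivative: F(x) = \frac{e^{- 2 x} \sin{\left(x \right)}}{5} - \frac{2 e^{- 2 x} \cos{\left(x \right)}}{5}; value = - \frac{2}{5} + \frac{e^{2} \sin{\left(1 \right)}}{5} + \frac{2 e^{2} \cos{\left(1 \right)}}{5}

Recover f(x) by differentiating a candidate F(x); any mismatch rules it out.
F(x) = \frac{e^{- 2 x} \sin{\left(x \right)}}{5} - \frac{2 e^{- 2 x} \cos{\left(x \right)}}{5} is an antiderivative of f.
Check: d/dx[\frac{e^{- 2 x} \sin{\left(x \right)}}{5} - \frac{2 e^{- 2 x} \cos{\left(x \right)}}{5}] = e^{- 2 x} \cos{\left(x \right)} = f(x).
F(0) = - \frac{2}{5}; F(-1) = - \frac{2 e^{2} \cos{\left(1 \right)}}{5} - \frac{e^{2} \sin{\left(1 \right)}}{5}.
Integral = F(0) - F(-1) = - \frac{2}{5} + \frac{e^{2} \sin{\left(1 \right)}}{5} + \frac{2 e^{2} \cos{\left(1 \right)}}{5}.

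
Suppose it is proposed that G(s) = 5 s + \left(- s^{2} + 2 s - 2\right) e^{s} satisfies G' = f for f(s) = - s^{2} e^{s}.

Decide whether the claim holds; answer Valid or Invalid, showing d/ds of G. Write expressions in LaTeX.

Invalid: d/ds[G] - f = 5, which is not 0.

d/ds[G] = - s^{2} e^{s} + 5
d/ds[G] - f(s) = 5 != 0.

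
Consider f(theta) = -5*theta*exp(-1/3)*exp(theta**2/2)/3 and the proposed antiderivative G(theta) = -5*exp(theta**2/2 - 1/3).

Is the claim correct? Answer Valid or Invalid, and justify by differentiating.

d/dtheta[G] = -5*theta*exp(-1/3)*exp(theta**2/2)
d/dtheta[G] - f(theta) = -10*theta*exp(-1/3)*exp(theta**2/2)/3 != 0.

Invalid: d/dtheta[G] - f = -10*theta*exp(-1/3)*exp(theta**2/2)/3, which is not 0.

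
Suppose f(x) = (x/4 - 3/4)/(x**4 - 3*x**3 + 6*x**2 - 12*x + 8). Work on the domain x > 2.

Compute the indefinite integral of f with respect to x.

F(x) = -log(x - 2)/32 + log(x - 1)/10 - 11*log(x**2 + 4)/320 - 3*atan(x/2)/160 + C

Factor the denominator (4*(x - 2)*(x - 1)*(x**2 + 4)) and decompose: f = -(11*x + 6)/(160*(x**2 + 4)) + 1/(10*(x - 1)) - 1/(32*(x - 2)); each piece integrates to a log, atan, or power term.
Check: d/dx[-log(x - 2)/32 + log(x - 1)/10 - 11*log(x**2 + 4)/320 - 3*atan(x/2)/160] = (x - 3)/(4*x**4 - 12*x**3 + 24*x**2 - 48*x + 32), which equals f(x).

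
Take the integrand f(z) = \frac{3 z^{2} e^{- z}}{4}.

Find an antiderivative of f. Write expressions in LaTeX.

An antiderivative is F(z) = \frac{\left(- 3 z^{2} - 6 z - 6\right) e^{- z}}{4}.

Recognize the product-rule pattern: f = u'v + uv' with u = - \frac{3 z^{2}}{4} - \frac{3 z}{2} - \frac{3}{2}, v = e^{- z}, so integration by parts undoes it.
Check: d/dz[\frac{\left(- 3 z^{2} - 6 z - 6\right) e^{- z}}{4}] = \frac{3 z^{2} e^{- z}}{4} = f(z).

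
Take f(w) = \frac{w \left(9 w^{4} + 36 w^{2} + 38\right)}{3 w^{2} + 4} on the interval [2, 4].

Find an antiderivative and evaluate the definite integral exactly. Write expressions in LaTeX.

Antiderivative: F(w) = \frac{3 w^{4} + 16 w^{2} + 4 \log{\left(w^{2} + \frac{4}{3} \right)}}{4}; value = - \log{\left(\frac{16}{3} \right)} + \log{\left(\frac{52}{3} \right)} + 228

Differentiate the proposed F(w) back; it has to land on f(w) exactly.
F(w) = \frac{3 w^{4} + 16 w^{2} + 4 \log{\left(w^{2} + \frac{4}{3} \right)}}{4} is an antiderivative of f.
Check: d/dw[\frac{3 w^{4} + 16 w^{2} + 4 \log{\left(w^{2} + \frac{4}{3} \right)}}{4}] = \frac{9 w^{5} + 36 w^{3} + 38 w}{3 w^{2} + 4}, which equals f(w).
F(4) = \log{\left(\frac{52}{3} \right)} + 256; F(2) = \log{\left(\frac{16}{3} \right)} + 28.
Integral = F(4) - F(2) = - \log{\left(\frac{16}{3} \right)} + \log{\left(\frac{52}{3} \right)} + 228.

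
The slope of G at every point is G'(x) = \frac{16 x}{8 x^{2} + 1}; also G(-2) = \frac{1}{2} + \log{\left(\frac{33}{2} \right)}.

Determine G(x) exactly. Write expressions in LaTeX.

G(x) = \log{\left(4 x^{2} + \frac{1}{2} \right)} + \frac{1}{2}

G'(x) matches the chain-rule pattern g'(h)*h' with inner function h(x) = 4 x^{2} + \frac{1}{2}; substituting u = h(x) collapses the integral.
A general antiderivative is \log{\left(4 x^{2} + \frac{1}{2} \right)} + C.
The condition gives C = \frac{1}{2} + \log{\left(\frac{33}{2} \right)} - (\log{\left(\frac{33}{2} \right)}) = \frac{1}{2}.
So G(x) = \log{\left(4 x^{2} + \frac{1}{2} \right)} + \frac{1}{2}.
Check: d/dx[\log{\left(4 x^{2} + \frac{1}{2} \right)} + \frac{1}{2}] = \frac{16 x}{8 x^{2} + 1} = G'(x).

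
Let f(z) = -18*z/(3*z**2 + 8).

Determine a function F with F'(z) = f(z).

f matches the chain-rule pattern g'(h)*h' with inner function h(z) = 3*z**2/2 + 4; substituting u = h(z) collapses the integral.
Check: d/dz[-3*log(3*z**2/2 + 4)] = -18*z/(3*z**2 + 8) = f(z).

An antiderivative is F(z) = -3*log(3*z**2/2 + 4).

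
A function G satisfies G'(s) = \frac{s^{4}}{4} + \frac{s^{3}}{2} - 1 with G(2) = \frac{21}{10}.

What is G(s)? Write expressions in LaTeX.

G(s) = \frac{s^{5}}{20} + \frac{s^{4}}{8} - s + \frac{1}{2}

Integrate term by term and add the pieces.
A general antiderivative is \frac{s^{5}}{20} + \frac{s^{4}}{8} - s + C.
The condition gives C = \frac{21}{10} - (\frac{8}{5}) = \frac{1}{2}.
So G(s) = \frac{s^{5}}{20} + \frac{s^{4}}{8} - s + \frac{1}{2}.
Check: d/ds[\frac{s^{5}}{20} + \frac{s^{4}}{8} - s + \frac{1}{2}] = \frac{s^{4}}{4} + \frac{s^{3}}{2} - 1 = G'(s).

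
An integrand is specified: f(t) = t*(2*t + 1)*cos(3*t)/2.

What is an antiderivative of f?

For F(t) to be correct the identity F'(t) - f(t) = 0 must hold.
Check: d/dt[(18*t**2*sin(3*t) + 9*t*sin(3*t) + 12*t*cos(3*t) - 4*sin(3*t) + 3*cos(3*t))/54] = t**2*cos(3*t) + t*cos(3*t)/2, which equals f(t).

An antiderivative is F(t) = (18*t**2*sin(3*t) + 9*t*sin(3*t) + 12*t*cos(3*t) - 4*sin(3*t) + 3*cos(3*t))/54.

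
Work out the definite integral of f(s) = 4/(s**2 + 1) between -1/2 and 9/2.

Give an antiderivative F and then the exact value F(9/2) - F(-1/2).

An antiderivative F(s) passes only if d/ds[F] lands on f(s) exactly.
F(s) = 4*atan(s) is an antiderivative of f.
Check: d/ds[4*atan(s)] = 4/(s**2 + 1) = f(s).
F(9/2) = 4*atan(9/2); F(-1/2) = -4*atan(1/2).
Integral = F(9/2) - F(-1/2) = 4*atan(1/2) + 4*atan(9/2).

Antiderivative: F(s) = 4*atan(s); value = 4*atan(1/2) + 4*atan(9/2)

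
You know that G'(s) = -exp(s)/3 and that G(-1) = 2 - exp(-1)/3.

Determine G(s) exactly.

Since d/ds undoes antidifferentiation here, G(s) must give back the stated G'(s).
A general antiderivative is -exp(s)/3 + C.
The condition gives C = 2 - exp(-1)/3 - (-exp(-1)/3) = 2.
So G(s) = -(exp(s) - 6)/3.
Check: d/ds[-(exp(s) - 6)/3] = -exp(s)/3 = G'(s).

G(s) = -(exp(s) - 6)/3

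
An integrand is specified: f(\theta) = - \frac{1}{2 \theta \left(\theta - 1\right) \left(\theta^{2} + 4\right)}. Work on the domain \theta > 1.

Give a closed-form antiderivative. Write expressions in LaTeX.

An antiderivative is F(\theta) = \frac{\log{\left(\theta \right)}}{8} - \frac{\log{\left(\theta - 1 \right)}}{10} - \frac{\log{\left(\theta^{2} + 4 \right)}}{80} + \frac{\operatorname{atan}{\left(\frac{\theta}{2} \right)}}{20}.

The denominator factors as 2 \theta \left(\theta - 1\right) \left(\theta^{2} + 4\right); partial fractions split f into directly integrable pieces: - \frac{\theta - 4}{40 \left(\theta^{2} + 4\right)} - \frac{1}{10 \left(\theta - 1\right)} + \frac{1}{8 \theta}.
Check: d/d\theta[\frac{\log{\left(\theta \right)}}{8} - \frac{\log{\left(\theta - 1 \right)}}{10} - \frac{\log{\left(\theta^{2} + 4 \right)}}{80} + \frac{\operatorname{atan}{\left(\frac{\theta}{2} \right)}}{20}] = - \frac{1}{2 \theta^{4} - 2 \theta^{3} + 8 \theta^{2} - 8 \theta}, which equals f(\theta).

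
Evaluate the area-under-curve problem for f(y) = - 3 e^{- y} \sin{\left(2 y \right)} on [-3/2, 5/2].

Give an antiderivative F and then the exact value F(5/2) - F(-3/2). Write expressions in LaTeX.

Antiderivative: F(y) = \frac{3 e^{- y} \sin{\left(2 y \right)}}{5} + \frac{6 e^{- y} \cos{\left(2 y \right)}}{5}; value = \frac{3 \sin{\left(5 \right)}}{5 e^{\frac{5}{2}}} + \frac{6 \cos{\left(5 \right)}}{5 e^{\frac{5}{2}}} + \frac{3 e^{\frac{3}{2}} \sin{\left(3 \right)}}{5} - \frac{6 e^{\frac{3}{2}} \cos{\left(3 \right)}}{5}

Differentiate the proposed F(y) back; it has to land on f(y) exactly.
F(y) = \frac{3 e^{- y} \sin{\left(2 y \right)}}{5} + \frac{6 e^{- y} \cos{\left(2 y \right)}}{5} is an antiderivative of f.
Check: d/dy[\frac{3 e^{- y} \sin{\left(2 y \right)}}{5} + \frac{6 e^{- y} \cos{\left(2 y \right)}}{5}] = - 3 e^{- y} \sin{\left(2 y \right)} = f(y).
F(5/2) = \frac{3 \sin{\left(5 \right)}}{5 e^{\frac{5}{2}}} + \frac{6 \cos{\left(5 \right)}}{5 e^{\frac{5}{2}}}; F(-3/2) = \frac{6 e^{\frac{3}{2}} \cos{\left(3 \right)}}{5} - \frac{3 e^{\frac{3}{2}} \sin{\left(3 \right)}}{5}.
Integral = F(5/2) - F(-3/2) = \frac{3 \sin{\left(5 \right)}}{5 e^{\frac{5}{2}}} + \frac{6 \cos{\left(5 \right)}}{5 e^{\frac{5}{2}}} + \frac{3 e^{\frac{3}{2}} \sin{\left(3 \right)}}{5} - \frac{6 e^{\frac{3}{2}} \cos{\left(3 \right)}}{5}.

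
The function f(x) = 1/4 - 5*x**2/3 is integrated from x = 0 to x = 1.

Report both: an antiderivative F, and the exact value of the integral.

An antiderivative F(x) passes only if d/dx[F] lands on f(x) exactly.
F(x) = x*(9 - 20*x**2)/36 is an antiderivative of f.
Check: d/dx[x*(9 - 20*x**2)/36] = 1/4 - 5*x**2/3 = f(x).
F(1) = -11/36; F(0) = 0.
Integral = F(1) - F(0) = -11/36.

Antiderivative: F(x) = x*(9 - 20*x**2)/36; value = -11/36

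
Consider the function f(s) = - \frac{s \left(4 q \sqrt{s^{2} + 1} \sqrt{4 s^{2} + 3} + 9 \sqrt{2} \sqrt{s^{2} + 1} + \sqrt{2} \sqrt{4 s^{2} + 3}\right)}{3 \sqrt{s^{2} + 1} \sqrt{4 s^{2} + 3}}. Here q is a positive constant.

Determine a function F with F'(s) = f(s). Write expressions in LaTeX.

A first test for any F(s): its s-derivative must equal f(s) identically.
Check: d/ds[\frac{- 8 q s^{2} - 4 \sqrt{2} \sqrt{s^{2} + 1} - 9 \sqrt{2} \sqrt{4 s^{2} + 3}}{12}] = \frac{- 4 q s \sqrt{s^{2} + 1} \sqrt{4 s^{2} + 3} - 9 \sqrt{2} s \sqrt{s^{2} + 1} - \sqrt{2} s \sqrt{4 s^{2} + 3}}{3 \sqrt{s^{2} + 1} \sqrt{4 s^{2} + 3}}, which equals f(s).

An antiderivative is F(s) = \frac{- 8 q s^{2} - 4 \sqrt{2} \sqrt{s^{2} + 1} - 9 \sqrt{2} \sqrt{4 s^{2} + 3}}{12}.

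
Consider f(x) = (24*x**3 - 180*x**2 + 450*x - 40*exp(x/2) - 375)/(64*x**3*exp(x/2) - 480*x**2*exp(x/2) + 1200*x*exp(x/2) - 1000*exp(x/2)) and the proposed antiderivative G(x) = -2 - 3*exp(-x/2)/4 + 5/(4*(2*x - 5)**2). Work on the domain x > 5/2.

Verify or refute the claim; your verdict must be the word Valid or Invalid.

Valid. The derivative of G reproduces f.

d/dx[G] = (24*x**3 - 180*x**2 + 450*x - 40*exp(x/2) - 375)/(64*x**3*exp(x/2) - 480*x**2*exp(x/2) + 1200*x*exp(x/2) - 1000*exp(x/2))
This equals f(x) exactly, so the claim holds.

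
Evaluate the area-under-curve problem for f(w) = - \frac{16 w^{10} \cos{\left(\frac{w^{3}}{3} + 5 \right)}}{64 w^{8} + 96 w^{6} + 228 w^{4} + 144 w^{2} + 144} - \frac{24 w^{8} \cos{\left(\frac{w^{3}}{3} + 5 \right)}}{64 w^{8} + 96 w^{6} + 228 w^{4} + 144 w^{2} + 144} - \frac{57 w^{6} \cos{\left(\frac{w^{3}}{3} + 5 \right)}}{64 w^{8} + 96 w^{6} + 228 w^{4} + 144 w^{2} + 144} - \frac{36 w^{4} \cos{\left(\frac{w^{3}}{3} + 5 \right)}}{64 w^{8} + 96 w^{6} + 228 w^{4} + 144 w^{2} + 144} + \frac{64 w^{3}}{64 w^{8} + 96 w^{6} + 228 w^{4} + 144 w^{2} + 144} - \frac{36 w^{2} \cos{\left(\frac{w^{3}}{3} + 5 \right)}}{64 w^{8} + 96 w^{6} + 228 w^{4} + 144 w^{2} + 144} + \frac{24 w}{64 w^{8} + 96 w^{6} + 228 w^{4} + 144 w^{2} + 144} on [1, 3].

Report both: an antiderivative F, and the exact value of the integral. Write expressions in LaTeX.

The integrand splits into summands that can be handled one at a time.
F(w) = - \frac{\sin{\left(\frac{w^{3}}{3} + 5 \right)}}{4} - \frac{1}{2 \left(2 w^{4} + \frac{3 w^{2}}{2} + 3\right)} is an antiderivative of f.
Check: d/dw[- \frac{\sin{\left(\frac{w^{3}}{3} + 5 \right)}}{4} - \frac{1}{2 \left(2 w^{4} + \frac{3 w^{2}}{2} + 3\right)}] = \frac{- 16 w^{10} \cos{\left(\frac{w^{3}}{3} + 5 \right)} - 24 w^{8} \cos{\left(\frac{w^{3}}{3} + 5 \right)} - 57 w^{6} \cos{\left(\frac{w^{3}}{3} + 5 \right)} - 36 w^{4} \cos{\left(\frac{w^{3}}{3} + 5 \right)} + 64 w^{3} - 36 w^{2} \cos{\left(\frac{w^{3}}{3} + 5 \right)} + 24 w}{64 w^{8} + 96 w^{6} + 228 w^{4} + 144 w^{2} + 144}, which equals f(w).
F(3) = - \frac{\sin{\left(14 \right)}}{4} - \frac{1}{357}; F(1) = - \frac{1}{13} - \frac{\sin{\left(\frac{16}{3} \right)}}{4}.
Integral = F(3) - F(1) = - \frac{\sin{\left(14 \right)}}{4} + \frac{\sin{\left(\frac{16}{3} \right)}}{4} + \frac{344}{4641}.

Antiderivative: F(w) = - \frac{\sin{\left(\frac{w^{3}}{3} + 5 \right)}}{4} - \frac{1}{2 \left(2 w^{4} + \frac{3 w^{2}}{2} + 3\right)}; value = - \frac{\sin{\left(14 \right)}}{4} + \frac{\sin{\left(\frac{16}{3} \right)}}{4} + \frac{344}{4641}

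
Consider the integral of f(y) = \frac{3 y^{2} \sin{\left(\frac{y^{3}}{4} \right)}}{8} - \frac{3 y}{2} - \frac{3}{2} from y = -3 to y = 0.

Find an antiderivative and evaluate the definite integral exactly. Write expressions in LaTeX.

Antiderivative: F(y) = - \frac{3 y^{2} + 6 y + 2 \cos{\left(\frac{y^{3}}{4} \right)} - 8}{4}; value = \frac{\cos{\left(\frac{27}{4} \right)}}{2} + \frac{7}{4}

Integrate term by term and add the pieces.
F(y) = - \frac{3 y^{2} + 6 y + 2 \cos{\left(\frac{y^{3}}{4} \right)} - 8}{4} is an antiderivative of f.
Check: d/dy[- \frac{3 y^{2} + 6 y + 2 \cos{\left(\frac{y^{3}}{4} \right)} - 8}{4}] = \frac{3 y^{2} \sin{\left(\frac{y^{3}}{4} \right)}}{8} - \frac{3 y}{2} - \frac{3}{2} = f(y).
F(0) = \frac{3}{2}; F(-3) = - \frac{\cos{\left(\frac{27}{4} \right)}}{2} - \frac{1}{4}.
Integral = F(0) - F(-3) = \frac{\cos{\left(\frac{27}{4} \right)}}{2} + \frac{7}{4}.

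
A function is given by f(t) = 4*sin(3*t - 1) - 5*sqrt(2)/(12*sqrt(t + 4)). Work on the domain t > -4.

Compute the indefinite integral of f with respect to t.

The integrand splits into summands that can be handled one at a time.
Check: d/dt[-5*sqrt(t/2 + 2)/3 - 4*cos(3*t - 1)/3] = (48*sqrt(t + 4)*sin(3*t - 1) - 5*sqrt(2))/(12*sqrt(t + 4)), which equals f(t).

F(t) = -5*sqrt(t/2 + 2)/3 - 4*cos(3*t - 1)/3 + C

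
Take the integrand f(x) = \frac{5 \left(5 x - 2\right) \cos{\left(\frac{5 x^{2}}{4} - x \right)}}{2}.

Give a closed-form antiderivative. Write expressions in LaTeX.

An antiderivative is F(x) = 5 \sin{\left(\frac{5 x^{2}}{4} - x \right)}.

The substitution u = \frac{5 x^{2}}{4} - x works: f is exactly (dF/du)*(du/dx) for that inner function.
Check: d/dx[5 \sin{\left(\frac{5 x^{2}}{4} - x \right)}] = \frac{25 x \cos{\left(\frac{5 x^{2}}{4} - x \right)}}{2} - 5 \cos{\left(\frac{5 x^{2}}{4} - x \right)}, which equals f(x).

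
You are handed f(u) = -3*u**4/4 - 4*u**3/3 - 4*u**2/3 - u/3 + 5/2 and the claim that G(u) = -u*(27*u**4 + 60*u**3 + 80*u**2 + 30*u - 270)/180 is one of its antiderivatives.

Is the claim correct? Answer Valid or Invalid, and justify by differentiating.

d/du[G] = -3*u**4/4 - 4*u**3/3 - 4*u**2/3 - u/3 + 3/2
d/du[G] - f(u) = -1 != 0.

Invalid: d/du[G] - f = -1, which is not 0.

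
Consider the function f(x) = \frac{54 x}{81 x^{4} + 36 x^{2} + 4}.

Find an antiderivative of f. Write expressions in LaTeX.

An antiderivative is F(x) = - \frac{3}{9 x^{2} + 2}.

The substitution u = 3 x^{2} + \frac{2}{3} works: f is exactly (dF/du)*(du/dx) for that inner function.
Check: d/dx[- \frac{3}{9 x^{2} + 2}] = \frac{54 x}{81 x^{4} + 36 x^{2} + 4} = f(x).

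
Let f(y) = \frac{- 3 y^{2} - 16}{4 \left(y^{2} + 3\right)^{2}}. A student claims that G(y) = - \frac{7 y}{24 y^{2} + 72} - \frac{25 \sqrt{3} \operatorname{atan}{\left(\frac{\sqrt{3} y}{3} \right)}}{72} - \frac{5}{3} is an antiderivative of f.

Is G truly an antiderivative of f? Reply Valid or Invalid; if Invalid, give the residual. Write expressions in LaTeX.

Valid: G'(y) = f(y).

d/dy[G] = \frac{- 3 y^{2} - 16}{4 y^{4} + 24 y^{2} + 36}
This equals f(y) exactly, so the claim holds.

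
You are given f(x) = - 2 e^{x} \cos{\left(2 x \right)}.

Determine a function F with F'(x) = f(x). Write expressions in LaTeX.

For F(x) to be correct the identity F'(x) - f(x) = 0 must hold.
Check: d/dx[- \frac{4 e^{x} \sin{\left(2 x \right)}}{5} - \frac{2 e^{x} \cos{\left(2 x \right)}}{5}] = - 2 e^{x} \cos{\left(2 x \right)} = f(x).

An antiderivative is F(x) = - \frac{4 e^{x} \sin{\left(2 x \right)}}{5} - \frac{2 e^{x} \cos{\left(2 x \right)}}{5}.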